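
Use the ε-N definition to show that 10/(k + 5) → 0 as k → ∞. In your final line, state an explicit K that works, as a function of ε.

Fix ε > 0. For k ≥ 1, |10/(k + 5) − 0| = 10/(k + 5) ≤ 10/k.
We need 10/k < ε, i.e. k > 10/ε.
Take K = 10/ε. If k > K then |10/(k + 5)| ≤ 10/k < ε.

K = 10/ε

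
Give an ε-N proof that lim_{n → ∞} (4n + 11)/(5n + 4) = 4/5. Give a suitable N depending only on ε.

Fix ε > 0. For n ≥ 1, |(4n + 11)/(5n + 4) − (4/5)| = |39|/(5(5n + 4)) = 39/(5(5n + 4)).
Since 5n + 4 ≥ 5n for n ≥ 1, this is ≤ 39/(5·5n) = (39/25)/n.
So |(4n + 11)/(5n + 4) − (4/5)| < ε whenever n > (39/25)/ε.
Take N = (39/25)/ε. If n > N then |(4n + 11)/(5n + 4) − (4/5)| ≤ (39/25)/n < ε.

N = (39/25)/ε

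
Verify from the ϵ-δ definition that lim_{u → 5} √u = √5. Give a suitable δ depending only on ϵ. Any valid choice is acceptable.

δ = min(5, √5·ϵ)

Suppose ϵ > 0. We want δ > 0 such that 0 < |u − 5| < δ implies |√u − √5| < ϵ.
Rationalise: √u − √5 = (u − 5)/(√u + √5), so |√u − √5| = |u − 5|/(√u + √5).
Restrict δ ≤ 5 so that |u − 5| < 5 forces u > 0, and then √u + √5 > √5.
Hence |√u − √5| < |u − 5|/√5, which is < ϵ once |u − 5| < √5·ϵ.
Take δ = min(5, √5·ϵ). If 0 < |u − 5| < δ then u > 0 and |√u − √5| < |u − 5|/√5 < ϵ.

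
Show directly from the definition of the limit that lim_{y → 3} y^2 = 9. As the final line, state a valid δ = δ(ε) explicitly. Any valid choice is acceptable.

δ = min(1, ε/7)

Let ε > 0 be given. We seek δ > 0 with 0 < |y − 3| < δ ⇒ |y^2 − 9| < ε.
Factor: y^2 − 9 = (y − 3)(y + 3), so |y^2 − 9| = |y − 3|·|y + 3|.
Impose δ ≤ 1 so that |y| < 4; then |y + 3| ≤ 7.
Hence |y^2 − 9| ≤ 7|y − 3|, which is < ε once |y − 3| < ε/7.
Take δ = min(1, ε/7). If 0 < |y − 3| < δ then both bounds hold and |y^2 − 9| ≤ 7|y − 3| < 7·(ε/7) = ε.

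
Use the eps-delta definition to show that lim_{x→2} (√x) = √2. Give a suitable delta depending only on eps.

Suppose eps > 0. We want delta > 0 such that 0 < |x − 2| < delta implies |√x − √2| < eps.
Multiplying by the conjugate, |√x − √2| = |x − 2|/(√x + √2).
Restrict delta ≤ 2 so that |x − 2| < 2 forces x > 0, and then √x + √2 > √2.
Hence |√x − √2| < |x − 2|/√2, which is < eps once |x − 2| < √2·eps.
Take delta = min(2, √2·eps). If 0 < |x − 2| < delta then x > 0 and |√x − √2| < |x − 2|/√2 < eps.

delta = min(2, √2·eps)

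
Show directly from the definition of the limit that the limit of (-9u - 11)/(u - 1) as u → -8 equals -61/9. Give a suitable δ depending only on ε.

δ = min(9/2, (81/40)ε)

Let ε > 0. We want δ > 0 with 0 < |u + 8| < δ ⇒ |(-9u - 11)/(u - 1) + 61/9| < ε.
Combining over a common denominator, (-9u - 11)/(u - 1) + 61/9 = [(-9u - 11)·(-9) − 61·(u - 1)] / [(-9)·(u - 1)] = 20(u + 8) / ((-9)(u - 1)).
So |(-9u - 11)/(u - 1) + 61/9| = 20|u + 8| / (9·|u − 1|).
Restrict δ ≤ 9/2. Then |u + 8| < 9/2 gives |u − 1| = |(u + 8) + (-9)| ≥ 9 − 9/2 = 9/2.
Hence |(-9u - 11)/(u - 1) + 61/9| < 20|u + 8|/(9·(9/2)) = (40/81)|u + 8|, which is < ε once |u + 8| < (81/40)ε.
Take δ = min(9/2, (81/40)ε). Then 0 < |u + 8| < δ forces both bounds, so |(-9u - 11)/(u - 1) + 61/9| < ε.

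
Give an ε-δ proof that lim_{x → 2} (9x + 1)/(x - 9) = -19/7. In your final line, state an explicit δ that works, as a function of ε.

Fix ε > 0. We want δ > 0 with 0 < |x − 2| < δ ⇒ |(9x + 1)/(x - 9) + 19/7| < ε.
Combining over a common denominator, (9x + 1)/(x - 9) + 19/7 = [(9x + 1)·(-7) − 19·(x - 9)] / [(-7)·(x - 9)] = -82(x − 2) / ((-7)(x - 9)).
So |(9x + 1)/(x - 9) + 19/7| = 82|x − 2| / (7·|x − 9|).
Restrict δ ≤ 7/2. Then |x − 2| < 7/2 gives |x − 9| = |(x − 2) + (-7)| ≥ 7 − 7/2 = 7/2.
Hence |(9x + 1)/(x - 9) + 19/7| < 82|x − 2|/(7·(7/2)) = (164/49)|x − 2|, which is < ε once |x − 2| < (49/164)ε.
Take δ = min(7/2, (49/164)ε). Then 0 < |x − 2| < δ forces both bounds, so |(9x + 1)/(x - 9) + 19/7| < ε.

δ = min(7/2, (49/164)ε)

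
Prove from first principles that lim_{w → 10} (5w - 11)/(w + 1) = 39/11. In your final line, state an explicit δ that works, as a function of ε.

δ = min(11/2, (121/32)ε)

Let ε > 0. We want δ > 0 with 0 < |w − 10| < δ ⇒ |(5w - 11)/(w + 1) − (39/11)| < ε.
Combining over a common denominator, (5w - 11)/(w + 1) − (39/11) = [(5w - 11)·11 − 39·(w + 1)] / [11·(w + 1)] = 16(w − 10) / (11(w + 1)).
So |(5w - 11)/(w + 1) − (39/11)| = 16|w − 10| / (11·|w + 1|).
Require δ ≤ 11/2, so |w + 1| ≥ |11| − |w − 10| > 11 − 11/2 = 11/2.
Hence |(5w - 11)/(w + 1) − (39/11)| < 16|w − 10|/(11·(11/2)) = (32/121)|w − 10|, which is < ε once |w − 10| < (121/32)ε.
Take δ = min(11/2, (121/32)ε). Then 0 < |w − 10| < δ forces both bounds, so |(5w - 11)/(w + 1) − (39/11)| < ε.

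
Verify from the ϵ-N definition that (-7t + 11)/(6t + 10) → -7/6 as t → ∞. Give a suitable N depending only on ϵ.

Let ϵ > 0. We seek N > 0 such that t > N implies |(-7t + 11)/(6t + 10) + 7/6| < ϵ.
(-7t + 11)/(6t + 10) + 7/6 = (6(-7t + 11) − (-7)(6t + 10)) / (6(6t + 10)) = 136/(6(6t + 10)).
For t > 0 we have 6t + 10 > 6t, so |(-7t + 11)/(6t + 10) + 7/6| = 136/(6(6t + 10)) < 136/(6·6t) = (34/9)/t.
Thus |(-7t + 11)/(6t + 10) + 7/6| < ϵ whenever t > (34/9)/ϵ.
Take N = (34/9)/ϵ. If t > N then |(-7t + 11)/(6t + 10) + 7/6| < (34/9)/t < ϵ.

N = (34/9)/ϵ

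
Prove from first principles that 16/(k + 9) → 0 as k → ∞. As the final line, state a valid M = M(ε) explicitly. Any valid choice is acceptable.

M = 16/ε

Suppose ε > 0. For k ≥ 1, |16/(k + 9) − 0| = 16/(k + 9) ≤ 16/k.
We need 16/k < ε, i.e. k > 16/ε.
Take M = 16/ε. If k > M then |16/(k + 9)| ≤ 16/k < ε.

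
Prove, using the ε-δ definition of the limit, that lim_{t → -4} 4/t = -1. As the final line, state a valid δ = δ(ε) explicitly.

δ = min(2, 2ε)

Let ε > 0. We seek δ > 0 such that 0 < |t + 4| < δ implies |4/t + 1| < ε.
|4/t + 1| = 4·|-4 − t|/(4·|t|) = 4|t + 4|/(4|t|).
Restrict δ ≤ 2. Then |t + 4| < 2 gives |t| > 2, so 4|t| > 8.
Then |4/t + 1| < 4|t + 4|/8, which is < ε when |t + 4| < 2ε.
Take δ = min(2, 2ε). Then 0 < |t + 4| < δ gives both |t + 4| < 2 and |t + 4| < 2ε, so |4/t + 1| < ε.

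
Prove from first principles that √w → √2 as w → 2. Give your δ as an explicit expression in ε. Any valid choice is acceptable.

δ = min(2, √2·ε)

Fix ε > 0. We want δ > 0 such that 0 < |w − 2| < δ implies |√w − √2| < ε.
Multiplying by the conjugate, |√w − √2| = |w − 2|/(√w + √2).
Restrict δ ≤ 2 so that |w − 2| < 2 forces w > 0, and then √w + √2 > √2.
Hence |√w − √2| < |w − 2|/√2, which is < ε once |w − 2| < √2·ε.
Take δ = min(2, √2·ε). If 0 < |w − 2| < δ then w > 0 and |√w − √2| < |w − 2|/√2 < ε.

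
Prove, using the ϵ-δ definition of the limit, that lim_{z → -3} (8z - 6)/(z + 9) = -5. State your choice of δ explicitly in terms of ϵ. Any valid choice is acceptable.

Let ϵ > 0 be given. We want δ > 0 with 0 < |z + 3| < δ ⇒ |(8z - 6)/(z + 9) + 5| < ϵ.
Combining over a common denominator, (8z - 6)/(z + 9) + 5 = [(8z - 6)·6 − (-30)·(z + 9)] / [6·(z + 9)] = 78(z + 3) / (6(z + 9)).
So |(8z - 6)/(z + 9) + 5| = 78|z + 3| / (6·|z + 9|).
Restrict δ ≤ 3. Then |z + 3| < 3 gives |z + 9| = |(z + 3) + 6| ≥ 6 − 3 = 3.
Hence |(8z - 6)/(z + 9) + 5| < 78|z + 3|/(6·3) = (13/3)|z + 3|, which is < ϵ once |z + 3| < (3/13)ϵ.
Take δ = min(3, (3/13)ϵ). Then 0 < |z + 3| < δ forces both bounds, so |(8z - 6)/(z + 9) + 5| < ϵ.

δ = min(3, (3/13)ϵ)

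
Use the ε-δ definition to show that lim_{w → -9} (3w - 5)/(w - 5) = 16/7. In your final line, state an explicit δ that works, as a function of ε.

Let ε > 0. We want δ > 0 with 0 < |w + 9| < δ ⇒ |(3w - 5)/(w - 5) − (16/7)| < ε.
Combining over a common denominator, (3w - 5)/(w - 5) − (16/7) = [(3w - 5)·(-14) − (-32)·(w - 5)] / [(-14)·(w - 5)] = -10(w + 9) / ((-14)(w - 5)).
So |(3w - 5)/(w - 5) − (16/7)| = 10|w + 9| / (14·|w − 5|).
Restrict δ ≤ 7. Then |w + 9| < 7 gives |w − 5| = |(w + 9) + (-14)| ≥ 14 − 7 = 7.
Hence |(3w - 5)/(w - 5) − (16/7)| < 10|w + 9|/(14·7) = (5/49)|w + 9|, which is < ε once |w + 9| < (49/5)ε.
Take δ = min(7, (49/5)ε). Then 0 < |w + 9| < δ forces both bounds, so |(3w - 5)/(w - 5) − (16/7)| < ε.

δ = min(7, (49/5)ε)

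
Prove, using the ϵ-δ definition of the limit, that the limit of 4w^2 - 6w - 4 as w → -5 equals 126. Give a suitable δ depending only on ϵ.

δ = min(2, ϵ/54)

Let ϵ > 0 be given. We want δ > 0 such that 0 < |w + 5| < δ implies |(4w^2 - 6w - 4) − 126| < ϵ.
(4w^2 - 6w - 4) − 126 = 4w^2 - 6w - 130 = (w + 5)(4w - 26).
So |(4w^2 - 6w - 4) − 126| = |w + 5|·|4w - 26|.
Require δ ≤ 2. Then |w + 5| < 2 gives |w| < 7, and by the triangle inequality |4w - 26| ≤ 4·7 + 26 = 54.
Hence |(4w^2 - 6w - 4) − 126| ≤ 54|w + 5| < ϵ provided |w + 5| < ϵ/54.
Choosing δ = min(2, ϵ/54) ensures both conditions, hence |(4w^2 - 6w - 4) − 126| < ϵ.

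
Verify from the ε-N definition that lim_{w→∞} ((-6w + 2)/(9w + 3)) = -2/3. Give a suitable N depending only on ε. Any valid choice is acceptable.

Let ε > 0 be given. We seek N > 0 such that w > N implies |(-6w + 2)/(9w + 3) + 2/3| < ε.
(-6w + 2)/(9w + 3) + 2/3 = (9(-6w + 2) − (-6)(9w + 3)) / (9(9w + 3)) = 36/(9(9w + 3)).
For w > 0 we have 9w + 3 > 9w, so |(-6w + 2)/(9w + 3) + 2/3| = 36/(9(9w + 3)) < 36/(9·9w) = (4/9)/w.
Thus |(-6w + 2)/(9w + 3) + 2/3| < ε whenever w > (4/9)/ε.
Take N = (4/9)/ε. If w > N then |(-6w + 2)/(9w + 3) + 2/3| < (4/9)/w < ε.

N = (4/9)/ε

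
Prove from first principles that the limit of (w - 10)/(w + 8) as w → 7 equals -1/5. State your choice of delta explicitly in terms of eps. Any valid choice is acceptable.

delta = min(15/2, (25/4)eps)

Let eps > 0. We want delta > 0 with 0 < |w − 7| < delta ⇒ |(w - 10)/(w + 8) + 1/5| < eps.
Combining over a common denominator, (w - 10)/(w + 8) + 1/5 = [(w - 10)·15 − (-3)·(w + 8)] / [15·(w + 8)] = 18(w − 7) / (15(w + 8)).
So |(w - 10)/(w + 8) + 1/5| = 18|w − 7| / (15·|w + 8|).
Restrict delta ≤ 15/2. Then |w − 7| < 15/2 gives |w + 8| = |(w − 7) + 15| ≥ 15 − 15/2 = 15/2.
Hence |(w - 10)/(w + 8) + 1/5| < 18|w − 7|/(15·(15/2)) = (4/25)|w − 7|, which is < eps once |w − 7| < (25/4)eps.
Take delta = min(15/2, (25/4)eps). Then 0 < |w − 7| < delta forces both bounds, so |(w - 10)/(w + 8) + 1/5| < eps.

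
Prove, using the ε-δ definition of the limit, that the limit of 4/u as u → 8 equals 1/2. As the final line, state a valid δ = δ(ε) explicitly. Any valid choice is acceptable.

δ = min(4, 8ε)

Suppose ε > 0. We seek δ > 0 such that 0 < |u − 8| < δ implies |4/u − (1/2)| < ε.
|4/u − (1/2)| = 4·|8 − u|/(8·|u|) = 4|u − 8|/(8|u|).
Require δ ≤ 4 so that |u| > 8 − 4 = 4, hence 8|u| > 32.
Then |4/u − (1/2)| < 4|u − 8|/32, which is < ε when |u − 8| < 8ε.
Take δ = min(4, 8ε). Then 0 < |u − 8| < δ gives both |u − 8| < 4 and |u − 8| < 8ε, so |4/u − (1/2)| < ε.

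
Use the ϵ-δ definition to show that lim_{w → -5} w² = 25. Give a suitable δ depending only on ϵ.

Fix ϵ > 0. We seek δ > 0 with 0 < |w + 5| < δ ⇒ |w² − 25| < ϵ.
Factor: w² − 25 = (w + 5)(w - 5), so |w² − 25| = |w + 5|·|w - 5|.
Impose δ ≤ 1 so that |w| < 6; then |w - 5| ≤ 11.
Hence |w² − 25| ≤ 11|w + 5|, which is < ϵ once |w + 5| < ϵ/11.
Take δ = min(1, ϵ/11). If 0 < |w + 5| < δ then both bounds hold and |w² − 25| ≤ 11|w + 5| < 11·(ϵ/11) = ϵ.

δ = min(1, ϵ/11)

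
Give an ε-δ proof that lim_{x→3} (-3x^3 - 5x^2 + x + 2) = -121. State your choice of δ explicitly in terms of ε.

δ = min(1, ε/145)

Fix ε > 0. We want δ > 0 such that 0 < |x − 3| < δ implies |(-3x^3 - 5x^2 + x + 2) + 121| < ε.
(-3x^3 - 5x^2 + x + 2) + 121 = -3x^3 - 5x^2 + x + 123 = (x − 3)(-3x^2 - 14x - 41).
So |(-3x^3 - 5x^2 + x + 2) + 121| = |x − 3|·|-3x^2 - 14x - 41|.
Assume first that |x − 3| < 1, so |x| < 4. Then |-3x^2 - 14x - 41| ≤ 3·4^2 + 14·4 + 41 = 145.
Hence |(-3x^3 - 5x^2 + x + 2) + 121| ≤ 145|x − 3| < ε provided |x − 3| < ε/145.
Choosing δ = min(1, ε/145) ensures both conditions, hence |(-3x^3 - 5x^2 + x + 2) + 121| < ε.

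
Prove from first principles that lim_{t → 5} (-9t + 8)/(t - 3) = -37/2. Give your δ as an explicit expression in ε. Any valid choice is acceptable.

δ = min(1, (2/19)ε)

Fix ε > 0. We want δ > 0 with 0 < |t − 5| < δ ⇒ |(-9t + 8)/(t - 3) + 37/2| < ε.
Combining over a common denominator, (-9t + 8)/(t - 3) + 37/2 = [(-9t + 8)·2 − (-37)·(t - 3)] / [2·(t - 3)] = 19(t − 5) / (2(t - 3)).
So |(-9t + 8)/(t - 3) + 37/2| = 19|t − 5| / (2·|t − 3|).
Require δ ≤ 1, so |t − 3| ≥ |2| − |t − 5| > 2 − 1 = 1.
Hence |(-9t + 8)/(t - 3) + 37/2| < 19|t − 5|/(2·1) = (19/2)|t − 5|, which is < ε once |t − 5| < (2/19)ε.
Take δ = min(1, (2/19)ε). Then 0 < |t − 5| < δ forces both bounds, so |(-9t + 8)/(t - 3) + 37/2| < ε.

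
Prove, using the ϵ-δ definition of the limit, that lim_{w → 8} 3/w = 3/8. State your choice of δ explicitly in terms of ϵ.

Fix ϵ > 0. We seek δ > 0 such that 0 < |w − 8| < δ implies |3/w − (3/8)| < ϵ.
|3/w − (3/8)| = 3·|8 − w|/(8·|w|) = 3|w − 8|/(8|w|).
Restrict δ ≤ 4. Then |w − 8| < 4 gives |w| > 4, so 8|w| > 32.
Then |3/w − (3/8)| < 3|w − 8|/32, which is < ϵ when |w − 8| < (32/3)ϵ.
Take δ = min(4, (32/3)ϵ). Then 0 < |w − 8| < δ gives both |w − 8| < 4 and |w − 8| < (32/3)ϵ, so |3/w − (3/8)| < ϵ.

δ = min(4, (32/3)ϵ)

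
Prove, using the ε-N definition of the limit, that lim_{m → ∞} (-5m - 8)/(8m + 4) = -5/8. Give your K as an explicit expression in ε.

K = (11/16)/ε

Let ε > 0 be given. For m ≥ 1, |(-5m - 8)/(8m + 4) + 5/8| = |-44|/(8(8m + 4)) = 44/(8(8m + 4)).
Since 8m + 4 ≥ 8m for m ≥ 1, this is ≤ 44/(8·8m) = (11/16)/m.
So |(-5m - 8)/(8m + 4) + 5/8| < ε whenever m > (11/16)/ε.
Take K = (11/16)/ε. If m > K then |(-5m - 8)/(8m + 4) + 5/8| ≤ (11/16)/m < ε.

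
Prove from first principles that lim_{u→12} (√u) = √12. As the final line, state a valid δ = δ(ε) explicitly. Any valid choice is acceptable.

Let ε > 0. We want δ > 0 such that 0 < |u − 12| < δ implies |√u − √12| < ε.
Rationalise: √u − √12 = (u − 12)/(√u + √12), so |√u − √12| = |u − 12|/(√u + √12).
Restrict δ ≤ 12 so that |u − 12| < 12 forces u > 0, and then √u + √12 > √12.
Hence |√u − √12| < |u − 12|/√12, which is < ε once |u − 12| < √12·ε.
Take δ = min(12, √12·ε). If 0 < |u − 12| < δ then u > 0 and |√u − √12| < |u − 12|/√12 < ε.

δ = min(12, √12·ε)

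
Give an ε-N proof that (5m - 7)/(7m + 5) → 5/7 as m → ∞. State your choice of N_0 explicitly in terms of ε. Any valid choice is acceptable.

N_0 = (74/49)/ε

Let ε > 0. For m ≥ 1, |(5m - 7)/(7m + 5) − (5/7)| = |-74|/(7(7m + 5)) = 74/(7(7m + 5)).
Since 7m + 5 ≥ 7m for m ≥ 1, this is ≤ 74/(7·7m) = (74/49)/m.
So |(5m - 7)/(7m + 5) − (5/7)| < ε whenever m > (74/49)/ε.
Take N_0 = (74/49)/ε. If m > N_0 then |(5m - 7)/(7m + 5) − (5/7)| ≤ (74/49)/m < ε.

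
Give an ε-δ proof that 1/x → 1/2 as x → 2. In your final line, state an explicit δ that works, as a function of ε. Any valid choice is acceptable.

δ = min(1, 2ε)

Fix ε > 0. We seek δ > 0 such that 0 < |x − 2| < δ implies |1/x − (1/2)| < ε.
|1/x − (1/2)| = |2 − x|/(2·|x|) = |x − 2|/(2|x|).
Require δ ≤ 1 so that |x| > 2 − 1 = 1, hence 2|x| > 2.
Then |1/x − (1/2)| < |x − 2|/2, which is < ε when |x − 2| < 2ε.
Take δ = min(1, 2ε). Then 0 < |x − 2| < δ gives both |x − 2| < 1 and |x − 2| < 2ε, so |1/x − (1/2)| < ε.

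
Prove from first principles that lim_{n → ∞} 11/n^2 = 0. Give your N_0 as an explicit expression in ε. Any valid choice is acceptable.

N_0 = (11/ε)^{1/2}

Suppose ε > 0. For n ≥ 1, |11/n^2 − 0| = 11/n^2.
11/n^2 < ε ⇔ n^2 > 11/ε ⇔ n > (11/ε)^{1/2}.
Take N_0 = (11/ε)^{1/2}. Then n > N_0 implies 11/n^2 < ε.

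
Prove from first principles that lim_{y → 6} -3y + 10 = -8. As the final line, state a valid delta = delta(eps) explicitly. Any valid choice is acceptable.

delta = eps/3

Let eps > 0. We need delta > 0 so that 0 < |y − 6| < delta implies |(-3y + 10) + 8| < eps.
|(-3y + 10) + 8| = |-3y + 18| = 3|y − 6|.
Thus it suffices that |y − 6| < eps/3.
Take delta = eps/3. If 0 < |y − 6| < delta then |(-3y + 10) + 8| = 3|y − 6| < 3·(eps/3) = eps.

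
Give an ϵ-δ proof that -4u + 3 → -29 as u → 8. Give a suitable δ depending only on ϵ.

Fix ϵ > 0. We need δ > 0 so that 0 < |u − 8| < δ implies |(-4u + 3) + 29| < ϵ.
Since (-4u + 3) + 29 = -4(u − 8), we have |(-4u + 3) + 29| = 4|u − 8|.
So 4|u − 8| < ϵ exactly when |u − 8| < ϵ/4.
Choosing δ = ϵ/4 gives |(-4u + 3) + 29| = 4|u − 8| < ϵ whenever |u − 8| < δ.

δ = ϵ/4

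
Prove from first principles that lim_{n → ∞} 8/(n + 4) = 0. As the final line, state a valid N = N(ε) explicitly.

N = 8/ε

Suppose ε > 0. For n ≥ 1, |8/(n + 4) − 0| = 8/(n + 4) ≤ 8/n.
We need 8/n < ε, i.e. n > 8/ε.
Take N = 8/ε. If n > N then |8/(n + 4)| ≤ 8/n < ε.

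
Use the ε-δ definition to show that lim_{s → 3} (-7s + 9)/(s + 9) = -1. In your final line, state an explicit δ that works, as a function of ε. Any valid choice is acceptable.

Fix ε > 0. We want δ > 0 with 0 < |s − 3| < δ ⇒ |(-7s + 9)/(s + 9) + 1| < ε.
Combining over a common denominator, (-7s + 9)/(s + 9) + 1 = [(-7s + 9)·12 − (-12)·(s + 9)] / [12·(s + 9)] = -72(s − 3) / (12(s + 9)).
So |(-7s + 9)/(s + 9) + 1| = 72|s − 3| / (12·|s + 9|).
Restrict δ ≤ 6. Then |s − 3| < 6 gives |s + 9| = |(s − 3) + 12| ≥ 12 − 6 = 6.
Hence |(-7s + 9)/(s + 9) + 1| < 72|s − 3|/(12·6) = |s − 3|, which is < ε once |s − 3| < ε.
Take δ = min(6, ε). Then 0 < |s − 3| < δ forces both bounds, so |(-7s + 9)/(s + 9) + 1| < ε.

δ = min(6, ε)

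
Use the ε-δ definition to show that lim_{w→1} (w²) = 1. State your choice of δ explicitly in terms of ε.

Let ε > 0. We seek δ > 0 with 0 < |w − 1| < δ ⇒ |w² − 1| < ε.
Factor: w² − 1 = (w − 1)(w + 1), so |w² − 1| = |w − 1|·|w + 1|.
Impose δ ≤ 1 so that |w| < 2; then |w + 1| ≤ 3.
Hence |w² − 1| ≤ 3|w − 1|, which is < ε once |w − 1| < ε/3.
Take δ = min(1, ε/3). If 0 < |w − 1| < δ then both bounds hold and |w² − 1| ≤ 3|w − 1| < 3·(ε/3) = ε.

δ = min(1, ε/3)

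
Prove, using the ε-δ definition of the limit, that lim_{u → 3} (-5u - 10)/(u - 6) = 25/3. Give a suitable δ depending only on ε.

δ = min(3/2, (9/80)ε)

Fix ε > 0. We want δ > 0 with 0 < |u − 3| < δ ⇒ |(-5u - 10)/(u - 6) − (25/3)| < ε.
Combining over a common denominator, (-5u - 10)/(u - 6) − (25/3) = [(-5u - 10)·(-3) − (-25)·(u - 6)] / [(-3)·(u - 6)] = 40(u − 3) / ((-3)(u - 6)).
So |(-5u - 10)/(u - 6) − (25/3)| = 40|u − 3| / (3·|u − 6|).
Restrict δ ≤ 3/2. Then |u − 3| < 3/2 gives |u − 6| = |(u − 3) + (-3)| ≥ 3 − 3/2 = 3/2.
Hence |(-5u - 10)/(u - 6) − (25/3)| < 40|u − 3|/(3·(3/2)) = (80/9)|u − 3|, which is < ε once |u − 3| < (9/80)ε.
Take δ = min(3/2, (9/80)ε). Then 0 < |u − 3| < δ forces both bounds, so |(-5u - 10)/(u - 6) − (25/3)| < ε.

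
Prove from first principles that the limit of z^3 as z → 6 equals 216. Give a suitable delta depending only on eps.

delta = min(1, eps/127)

Fix eps > 0. We seek delta > 0 with 0 < |z − 6| < delta ⇒ |z^3 − 216| < eps.
Factor: z^3 − 216 = (z − 6)(z^2 + 6z + 36), so |z^3 − 216| = |z − 6|·|z^2 + 6z + 36|.
Restrict delta ≤ 1. Then |z − 6| < 1 gives |z| < 7, so by the triangle inequality |z^2 + 6z + 36| ≤ 7^2 + 6·7 + 36 = 127.
Hence |z^3 − 216| ≤ 127|z − 6|, which is < eps once |z − 6| < eps/127.
Take delta = min(1, eps/127). If 0 < |z − 6| < delta then both bounds hold and |z^3 − 216| ≤ 127|z − 6| < 127·(eps/127) = eps.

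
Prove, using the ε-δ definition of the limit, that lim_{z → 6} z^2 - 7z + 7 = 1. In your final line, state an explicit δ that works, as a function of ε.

δ = min(1, ε/8)

Let ε > 0. We want δ > 0 such that 0 < |z − 6| < δ implies |(z^2 - 7z + 7) − 1| < ε.
(z^2 - 7z + 7) − 1 = z^2 - 7z + 6 = (z − 6)(z - 1).
So |(z^2 - 7z + 7) − 1| = |z − 6|·|z - 1|.
Require δ ≤ 1. Then |z − 6| < 1 gives |z| < 7, and by the triangle inequality |z - 1| ≤ 7 + 1 = 8.
Hence |(z^2 - 7z + 7) − 1| ≤ 8|z − 6| < ε provided |z − 6| < ε/8.
Take δ = min(1, ε/8). Then 0 < |z − 6| < δ gives both |z − 6| < 1 and |z − 6| < ε/8, so |(z^2 - 7z + 7) − 1| < ε.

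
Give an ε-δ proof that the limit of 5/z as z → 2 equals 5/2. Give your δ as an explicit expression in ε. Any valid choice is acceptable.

Fix ε > 0. We seek δ > 0 such that 0 < |z − 2| < δ implies |5/z − (5/2)| < ε.
|5/z − (5/2)| = 5·|2 − z|/(2·|z|) = 5|z − 2|/(2|z|).
Restrict δ ≤ 1. Then |z − 2| < 1 gives |z| > 1, so 2|z| > 2.
Then |5/z − (5/2)| < 5|z − 2|/2, which is < ε when |z − 2| < (2/5)ε.
Take δ = min(1, (2/5)ε). Then 0 < |z − 2| < δ gives both |z − 2| < 1 and |z − 2| < (2/5)ε, so |5/z − (5/2)| < ε.

δ = min(1, (2/5)ε)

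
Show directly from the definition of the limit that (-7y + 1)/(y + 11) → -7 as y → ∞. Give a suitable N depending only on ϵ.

N = 78/ϵ

Suppose ϵ > 0. We seek N > 0 such that y > N implies |(-7y + 1)/(y + 11) + 7| < ϵ.
(-7y + 1)/(y + 11) + 7 = ((-7y + 1) − (-7)(y + 11)) / ((y + 11)) = 78/((y + 11)).
For y > 0 we have y + 11 > y, so |(-7y + 1)/(y + 11) + 7| = 78/((y + 11)) < 78/(y) = 78/y.
Thus |(-7y + 1)/(y + 11) + 7| < ϵ whenever y > 78/ϵ.
Take N = 78/ϵ. If y > N then |(-7y + 1)/(y + 11) + 7| < 78/y < ϵ.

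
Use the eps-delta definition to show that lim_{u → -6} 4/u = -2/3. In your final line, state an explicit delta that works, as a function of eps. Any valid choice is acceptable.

delta = min(3, (9/2)eps)

Let eps > 0 be given. We seek delta > 0 such that 0 < |u + 6| < delta implies |4/u + 2/3| < eps.
|4/u + 2/3| = 4·|-6 − u|/(6·|u|) = 4|u + 6|/(6|u|).
Restrict delta ≤ 3. Then |u + 6| < 3 gives |u| > 3, so 6|u| > 18.
Then |4/u + 2/3| < 4|u + 6|/18, which is < eps when |u + 6| < (9/2)eps.
Take delta = min(3, (9/2)eps). Then 0 < |u + 6| < delta gives both |u + 6| < 3 and |u + 6| < (9/2)eps, so |4/u + 2/3| < eps.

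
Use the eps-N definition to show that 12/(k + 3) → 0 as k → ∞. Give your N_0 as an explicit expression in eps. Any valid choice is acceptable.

N_0 = 12/eps

Let eps > 0. For k ≥ 1, |12/(k + 3) − 0| = 12/(k + 3) ≤ 12/k.
We need 12/k < eps, i.e. k > 12/eps.
Take N_0 = 12/eps. If k > N_0 then |12/(k + 3)| ≤ 12/k < eps.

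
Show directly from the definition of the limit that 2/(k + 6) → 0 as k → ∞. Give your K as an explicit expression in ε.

K = 2/ε

Let ε > 0 be given. For k ≥ 1, |2/(k + 6) − 0| = 2/(k + 6) ≤ 2/k.
We need 2/k < ε, i.e. k > 2/ε.
Take K = 2/ε. If k > K then |2/(k + 6)| ≤ 2/k < ε.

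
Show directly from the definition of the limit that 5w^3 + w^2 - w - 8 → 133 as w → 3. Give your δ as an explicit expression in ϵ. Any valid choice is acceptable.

δ = min(1, ϵ/191)

Suppose ϵ > 0. We want δ > 0 such that 0 < |w − 3| < δ implies |(5w^3 + w^2 - w - 8) − 133| < ϵ.
(5w^3 + w^2 - w - 8) − 133 = 5w^3 + w^2 - w - 141 = (w − 3)(5w^2 + 16w + 47).
So |(5w^3 + w^2 - w - 8) − 133| = |w − 3|·|5w^2 + 16w + 47|.
Require δ ≤ 1. Then |w − 3| < 1 gives |w| < 4, and by the triangle inequality |5w^2 + 16w + 47| ≤ 5·4^2 + 16·4 + 47 = 191.
Hence |(5w^3 + w^2 - w - 8) − 133| ≤ 191|w − 3| < ϵ provided |w − 3| < ϵ/191.
Choosing δ = min(1, ϵ/191) ensures both conditions, hence |(5w^3 + w^2 - w - 8) − 133| < ϵ.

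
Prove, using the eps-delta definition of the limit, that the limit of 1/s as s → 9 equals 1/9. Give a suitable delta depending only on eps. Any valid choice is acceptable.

delta = min(9/2, (81/2)eps)

Suppose eps > 0. We seek delta > 0 such that 0 < |s − 9| < delta implies |1/s − (1/9)| < eps.
|1/s − (1/9)| = |9 − s|/(9·|s|) = |s − 9|/(9|s|).
Restrict delta ≤ 9/2. Then |s − 9| < 9/2 gives |s| > 9/2, so 9|s| > 81/2.
Then |1/s − (1/9)| < |s − 9|/(81/2), which is < eps when |s − 9| < (81/2)eps.
Take delta = min(9/2, (81/2)eps). Then 0 < |s − 9| < delta gives both |s − 9| < 9/2 and |s − 9| < (81/2)eps, so |1/s − (1/9)| < eps.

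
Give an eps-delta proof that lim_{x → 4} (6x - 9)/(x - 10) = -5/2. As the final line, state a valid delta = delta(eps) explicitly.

delta = min(3, (6/17)eps)

Let eps > 0 be given. We want delta > 0 with 0 < |x − 4| < delta ⇒ |(6x - 9)/(x - 10) + 5/2| < eps.
Combining over a common denominator, (6x - 9)/(x - 10) + 5/2 = [(6x - 9)·(-6) − 15·(x - 10)] / [(-6)·(x - 10)] = -51(x − 4) / ((-6)(x - 10)).
So |(6x - 9)/(x - 10) + 5/2| = 51|x − 4| / (6·|x − 10|).
Require delta ≤ 3, so |x − 10| ≥ |-6| − |x − 4| > 6 − 3 = 3.
Hence |(6x - 9)/(x - 10) + 5/2| < 51|x − 4|/(6·3) = (17/6)|x − 4|, which is < eps once |x − 4| < (6/17)eps.
Take delta = min(3, (6/17)eps). Then 0 < |x − 4| < delta forces both bounds, so |(6x - 9)/(x - 10) + 5/2| < eps.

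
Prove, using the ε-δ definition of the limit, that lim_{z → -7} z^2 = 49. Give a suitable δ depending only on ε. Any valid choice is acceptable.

δ = min(1, ε/15)

Let ε > 0. We seek δ > 0 with 0 < |z + 7| < δ ⇒ |z^2 − 49| < ε.
Factor: z^2 − 49 = (z + 7)(z - 7), so |z^2 − 49| = |z + 7|·|z - 7|.
Restrict δ ≤ 1. Then |z + 7| < 1 gives |z| < 8, so by the triangle inequality |z - 7| ≤ 8 + 7 = 15.
Hence |z^2 − 49| ≤ 15|z + 7|, which is < ε once |z + 7| < ε/15.
Take δ = min(1, ε/15). If 0 < |z + 7| < δ then both bounds hold and |z^2 − 49| ≤ 15|z + 7| < 15·(ε/15) = ε.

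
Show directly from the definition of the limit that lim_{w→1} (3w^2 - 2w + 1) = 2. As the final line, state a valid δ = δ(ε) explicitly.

Suppose ε > 0. We want δ > 0 such that 0 < |w − 1| < δ implies |(3w^2 - 2w + 1) − 2| < ε.
(3w^2 - 2w + 1) − 2 = 3w^2 - 2w - 1 = (w − 1)(3w + 1).
So |(3w^2 - 2w + 1) − 2| = |w − 1|·|3w + 1|.
Require δ ≤ 1. Then |w − 1| < 1 gives |w| < 2, and by the triangle inequality |3w + 1| ≤ 3·2 + 1 = 7.
Hence |(3w^2 - 2w + 1) − 2| ≤ 7|w − 1| < ε provided |w − 1| < ε/7.
Take δ = min(1, ε/7). Then 0 < |w − 1| < δ gives both |w − 1| < 1 and |w − 1| < ε/7, so |(3w^2 - 2w + 1) − 2| < ε.

δ = min(1, ε/7)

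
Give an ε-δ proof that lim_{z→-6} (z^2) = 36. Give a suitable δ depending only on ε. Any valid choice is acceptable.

Fix ε > 0. We seek δ > 0 with 0 < |z + 6| < δ ⇒ |z^2 − 36| < ε.
Factor: z^2 − 36 = (z + 6)(z - 6), so |z^2 − 36| = |z + 6|·|z - 6|.
Impose δ ≤ 1 so that |z| < 7; then |z - 6| ≤ 13.
Hence |z^2 − 36| ≤ 13|z + 6|, which is < ε once |z + 6| < ε/13.
Take δ = min(1, ε/13). If 0 < |z + 6| < δ then both bounds hold and |z^2 − 36| ≤ 13|z + 6| < 13·(ε/13) = ε.

δ = min(1, ε/13)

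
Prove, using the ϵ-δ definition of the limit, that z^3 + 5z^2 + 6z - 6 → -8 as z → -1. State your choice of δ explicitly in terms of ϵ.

Let ϵ > 0. We want δ > 0 such that 0 < |z + 1| < δ implies |(z^3 + 5z^2 + 6z - 6) + 8| < ϵ.
(z^3 + 5z^2 + 6z - 6) + 8 = z^3 + 5z^2 + 6z + 2 = (z + 1)(z^2 + 4z + 2).
So |(z^3 + 5z^2 + 6z - 6) + 8| = |z + 1|·|z^2 + 4z + 2|.
Assume first that |z + 1| < 1, so |z| < 2. Then |z^2 + 4z + 2| ≤ 2^2 + 4·2 + 2 = 14.
Hence |(z^3 + 5z^2 + 6z - 6) + 8| ≤ 14|z + 1| < ϵ provided |z + 1| < ϵ/14.
Take δ = min(1, ϵ/14). Then 0 < |z + 1| < δ gives both |z + 1| < 1 and |z + 1| < ϵ/14, so |(z^3 + 5z^2 + 6z - 6) + 8| < ϵ.

δ = min(1, ϵ/14)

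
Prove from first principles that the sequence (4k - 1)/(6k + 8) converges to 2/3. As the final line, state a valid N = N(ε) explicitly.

N = (19/18)/ε

Fix ε > 0. For k ≥ 1, |(4k - 1)/(6k + 8) − (2/3)| = |-38|/(6(6k + 8)) = 38/(6(6k + 8)).
Since 6k + 8 ≥ 6k for k ≥ 1, this is ≤ 38/(6·6k) = (19/18)/k.
So |(4k - 1)/(6k + 8) − (2/3)| < ε whenever k > (19/18)/ε.
Take N = (19/18)/ε. If k > N then |(4k - 1)/(6k + 8) − (2/3)| ≤ (19/18)/k < ε.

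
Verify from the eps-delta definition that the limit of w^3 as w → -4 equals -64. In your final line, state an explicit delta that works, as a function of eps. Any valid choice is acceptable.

Let eps > 0. We seek delta > 0 with 0 < |w + 4| < delta ⇒ |w^3 + 64| < eps.
Factor: w^3 + 64 = (w + 4)(w^2 - 4w + 16), so |w^3 + 64| = |w + 4|·|w^2 - 4w + 16|.
Impose delta ≤ 2 so that |w| < 6; then |w^2 - 4w + 16| ≤ 76.
Hence |w^3 + 64| ≤ 76|w + 4|, which is < eps once |w + 4| < eps/76.
Take delta = min(2, eps/76). If 0 < |w + 4| < delta then both bounds hold and |w^3 + 64| ≤ 76|w + 4| < 76·(eps/76) = eps.

delta = min(2, eps/76)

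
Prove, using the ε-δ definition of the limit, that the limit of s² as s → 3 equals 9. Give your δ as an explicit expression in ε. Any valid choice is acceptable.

δ = min(2, ε/8)

Let ε > 0 be given. We seek δ > 0 with 0 < |s − 3| < δ ⇒ |s² − 9| < ε.
Factor: s² − 9 = (s − 3)(s + 3), so |s² − 9| = |s − 3|·|s + 3|.
Restrict δ ≤ 2. Then |s − 3| < 2 gives |s| < 5, so by the triangle inequality |s + 3| ≤ 5 + 3 = 8.
Hence |s² − 9| ≤ 8|s − 3|, which is < ε once |s − 3| < ε/8.
Take δ = min(2, ε/8). If 0 < |s − 3| < δ then both bounds hold and |s² − 9| ≤ 8|s − 3| < 8·(ε/8) = ε.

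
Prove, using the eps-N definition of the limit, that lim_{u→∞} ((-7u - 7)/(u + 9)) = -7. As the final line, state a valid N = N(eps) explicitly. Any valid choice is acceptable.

N = 56/eps

Fix eps > 0. We seek N > 0 such that u > N implies |(-7u - 7)/(u + 9) + 7| < eps.
(-7u - 7)/(u + 9) + 7 = ((-7u - 7) − (-7)(u + 9)) / ((u + 9)) = 56/((u + 9)).
For u > 0 we have u + 9 > u, so |(-7u - 7)/(u + 9) + 7| = 56/((u + 9)) < 56/(u) = 56/u.
Thus |(-7u - 7)/(u + 9) + 7| < eps whenever u > 56/eps.
Take N = 56/eps. If u > N then |(-7u - 7)/(u + 9) + 7| < 56/u < eps.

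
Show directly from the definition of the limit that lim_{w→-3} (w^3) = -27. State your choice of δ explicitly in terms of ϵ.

δ = min(1, ϵ/37)

Fix ϵ > 0. We seek δ > 0 with 0 < |w + 3| < δ ⇒ |w^3 + 27| < ϵ.
Factor: w^3 + 27 = (w + 3)(w^2 - 3w + 9), so |w^3 + 27| = |w + 3|·|w^2 - 3w + 9|.
Restrict δ ≤ 1. Then |w + 3| < 1 gives |w| < 4, so by the triangle inequality |w^2 - 3w + 9| ≤ 4^2 + 3·4 + 9 = 37.
Hence |w^3 + 27| ≤ 37|w + 3|, which is < ϵ once |w + 3| < ϵ/37.
Take δ = min(1, ϵ/37). If 0 < |w + 3| < δ then both bounds hold and |w^3 + 27| ≤ 37|w + 3| < 37·(ϵ/37) = ϵ.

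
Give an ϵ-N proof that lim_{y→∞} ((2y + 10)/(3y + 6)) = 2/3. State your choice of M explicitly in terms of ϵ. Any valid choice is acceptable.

M = 2/ϵ

Let ϵ > 0 be given. We seek M > 0 such that y > M implies |(2y + 10)/(3y + 6) − (2/3)| < ϵ.
(2y + 10)/(3y + 6) − (2/3) = (3(2y + 10) − 2(3y + 6)) / (3(3y + 6)) = 18/(3(3y + 6)).
For y > 0 we have 3y + 6 > 3y, so |(2y + 10)/(3y + 6) − (2/3)| = 18/(3(3y + 6)) < 18/(3·3y) = 2/y.
Thus |(2y + 10)/(3y + 6) − (2/3)| < ϵ whenever y > 2/ϵ.
Take M = 2/ϵ. If y > M then |(2y + 10)/(3y + 6) − (2/3)| < 2/y < ϵ.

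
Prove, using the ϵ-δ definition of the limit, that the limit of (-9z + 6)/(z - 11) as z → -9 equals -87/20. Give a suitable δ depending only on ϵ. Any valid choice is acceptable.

δ = min(10, (200/93)ϵ)

Let ϵ > 0 be given. We want δ > 0 with 0 < |z + 9| < δ ⇒ |(-9z + 6)/(z - 11) + 87/20| < ϵ.
Combining over a common denominator, (-9z + 6)/(z - 11) + 87/20 = [(-9z + 6)·(-20) − 87·(z - 11)] / [(-20)·(z - 11)] = 93(z + 9) / ((-20)(z - 11)).
So |(-9z + 6)/(z - 11) + 87/20| = 93|z + 9| / (20·|z − 11|).
Require δ ≤ 10, so |z − 11| ≥ |-20| − |z + 9| > 20 − 10 = 10.
Hence |(-9z + 6)/(z - 11) + 87/20| < 93|z + 9|/(20·10) = (93/200)|z + 9|, which is < ϵ once |z + 9| < (200/93)ϵ.
Take δ = min(10, (200/93)ϵ). Then 0 < |z + 9| < δ forces both bounds, so |(-9z + 6)/(z - 11) + 87/20| < ϵ.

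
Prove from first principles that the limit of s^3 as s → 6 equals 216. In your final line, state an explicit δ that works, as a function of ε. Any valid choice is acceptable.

Fix ε > 0. We seek δ > 0 with 0 < |s − 6| < δ ⇒ |s^3 − 216| < ε.
Factor: s^3 − 216 = (s − 6)(s^2 + 6s + 36), so |s^3 − 216| = |s − 6|·|s^2 + 6s + 36|.
Impose δ ≤ 1 so that |s| < 7; then |s^2 + 6s + 36| ≤ 127.
Hence |s^3 − 216| ≤ 127|s − 6|, which is < ε once |s − 6| < ε/127.
Take δ = min(1, ε/127). If 0 < |s − 6| < δ then both bounds hold and |s^3 − 216| ≤ 127|s − 6| < 127·(ε/127) = ε.

δ = min(1, ε/127)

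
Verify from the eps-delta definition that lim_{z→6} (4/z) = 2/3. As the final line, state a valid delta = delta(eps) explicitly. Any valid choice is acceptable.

delta = min(3, (9/2)eps)

Fix eps > 0. We seek delta > 0 such that 0 < |z − 6| < delta implies |4/z − (2/3)| < eps.
|4/z − (2/3)| = 4·|6 − z|/(6·|z|) = 4|z − 6|/(6|z|).
Restrict delta ≤ 3. Then |z − 6| < 3 gives |z| > 3, so 6|z| > 18.
Then |4/z − (2/3)| < 4|z − 6|/18, which is < eps when |z − 6| < (9/2)eps.
Take delta = min(3, (9/2)eps). Then 0 < |z − 6| < delta gives both |z − 6| < 3 and |z − 6| < (9/2)eps, so |4/z − (2/3)| < eps.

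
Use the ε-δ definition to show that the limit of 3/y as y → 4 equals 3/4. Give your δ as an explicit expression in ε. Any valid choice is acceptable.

δ = min(2, (8/3)ε)

Suppose ε > 0. We seek δ > 0 such that 0 < |y − 4| < δ implies |3/y − (3/4)| < ε.
|3/y − (3/4)| = 3·|4 − y|/(4·|y|) = 3|y − 4|/(4|y|).
Restrict δ ≤ 2. Then |y − 4| < 2 gives |y| > 2, so 4|y| > 8.
Then |3/y − (3/4)| < 3|y − 4|/8, which is < ε when |y − 4| < (8/3)ε.
Take δ = min(2, (8/3)ε). Then 0 < |y − 4| < δ gives both |y − 4| < 2 and |y − 4| < (8/3)ε, so |3/y − (3/4)| < ε.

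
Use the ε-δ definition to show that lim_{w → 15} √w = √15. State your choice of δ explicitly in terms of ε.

δ = min(15, √15·ε)

Suppose ε > 0. We want δ > 0 such that 0 < |w − 15| < δ implies |√w − √15| < ε.
Rationalise: √w − √15 = (w − 15)/(√w + √15), so |√w − √15| = |w − 15|/(√w + √15).
Restrict δ ≤ 15 so that |w − 15| < 15 forces w > 0, and then √w + √15 > √15.
Hence |√w − √15| < |w − 15|/√15, which is < ε once |w − 15| < √15·ε.
Take δ = min(15, √15·ε). If 0 < |w − 15| < δ then w > 0 and |√w − √15| < |w − 15|/√15 < ε.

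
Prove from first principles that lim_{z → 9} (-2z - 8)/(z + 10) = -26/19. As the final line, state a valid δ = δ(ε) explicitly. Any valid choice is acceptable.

Let ε > 0. We want δ > 0 with 0 < |z − 9| < δ ⇒ |(-2z - 8)/(z + 10) + 26/19| < ε.
Combining over a common denominator, (-2z - 8)/(z + 10) + 26/19 = [(-2z - 8)·19 − (-26)·(z + 10)] / [19·(z + 10)] = -12(z − 9) / (19(z + 10)).
So |(-2z - 8)/(z + 10) + 26/19| = 12|z − 9| / (19·|z + 10|).
Require δ ≤ 19/2, so |z + 10| ≥ |19| − |z − 9| > 19 − 19/2 = 19/2.
Hence |(-2z - 8)/(z + 10) + 26/19| < 12|z − 9|/(19·(19/2)) = (24/361)|z − 9|, which is < ε once |z − 9| < (361/24)ε.
Take δ = min(19/2, (361/24)ε). Then 0 < |z − 9| < δ forces both bounds, so |(-2z - 8)/(z + 10) + 26/19| < ε.

δ = min(19/2, (361/24)ε)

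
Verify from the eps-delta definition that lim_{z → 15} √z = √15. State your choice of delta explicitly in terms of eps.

delta = min(15, √15·eps)

Fix eps > 0. We want delta > 0 such that 0 < |z − 15| < delta implies |√z − √15| < eps.
Rationalise: √z − √15 = (z − 15)/(√z + √15), so |√z − √15| = |z − 15|/(√z + √15).
Restrict delta ≤ 15 so that |z − 15| < 15 forces z > 0, and then √z + √15 > √15.
Hence |√z − √15| < |z − 15|/√15, which is < eps once |z − 15| < √15·eps.
Take delta = min(15, √15·eps). If 0 < |z − 15| < delta then z > 0 and |√z − √15| < |z − 15|/√15 < eps.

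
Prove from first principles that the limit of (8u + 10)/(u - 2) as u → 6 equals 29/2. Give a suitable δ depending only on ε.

Suppose ε > 0. We want δ > 0 with 0 < |u − 6| < δ ⇒ |(8u + 10)/(u - 2) − (29/2)| < ε.
Combining over a common denominator, (8u + 10)/(u - 2) − (29/2) = [(8u + 10)·4 − 58·(u - 2)] / [4·(u - 2)] = -26(u − 6) / (4(u - 2)).
So |(8u + 10)/(u - 2) − (29/2)| = 26|u − 6| / (4·|u − 2|).
Require δ ≤ 2, so |u − 2| ≥ |4| − |u − 6| > 4 − 2 = 2.
Hence |(8u + 10)/(u - 2) − (29/2)| < 26|u − 6|/(4·2) = (13/4)|u − 6|, which is < ε once |u − 6| < (4/13)ε.
Take δ = min(2, (4/13)ε). Then 0 < |u − 6| < δ forces both bounds, so |(8u + 10)/(u - 2) − (29/2)| < ε.

δ = min(2, (4/13)ε)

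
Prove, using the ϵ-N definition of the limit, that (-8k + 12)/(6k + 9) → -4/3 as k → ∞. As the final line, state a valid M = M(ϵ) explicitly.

M = 4/ϵ

Fix ϵ > 0. For k ≥ 1, |(-8k + 12)/(6k + 9) + 4/3| = |144|/(6(6k + 9)) = 144/(6(6k + 9)).
Since 6k + 9 ≥ 6k for k ≥ 1, this is ≤ 144/(6·6k) = 4/k.
So |(-8k + 12)/(6k + 9) + 4/3| < ϵ whenever k > 4/ϵ.
Take M = 4/ϵ. If k > M then |(-8k + 12)/(6k + 9) + 4/3| ≤ 4/k < ϵ.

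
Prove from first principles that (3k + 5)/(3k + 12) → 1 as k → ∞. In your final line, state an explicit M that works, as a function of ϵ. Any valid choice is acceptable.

Let ϵ > 0 be given. For k ≥ 1, |(3k + 5)/(3k + 12) − 1| = |-21|/(3(3k + 12)) = 21/(3(3k + 12)).
Since 3k + 12 ≥ 3k for k ≥ 1, this is ≤ 21/(3·3k) = (7/3)/k.
So |(3k + 5)/(3k + 12) − 1| < ϵ whenever k > (7/3)/ϵ.
Take M = (7/3)/ϵ. If k > M then |(3k + 5)/(3k + 12) − 1| ≤ (7/3)/k < ϵ.

M = (7/3)/ϵ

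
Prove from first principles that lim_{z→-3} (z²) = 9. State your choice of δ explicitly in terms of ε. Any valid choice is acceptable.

δ = min(2, ε/8)

Let ε > 0 be given. We seek δ > 0 with 0 < |z + 3| < δ ⇒ |z² − 9| < ε.
Factor: z² − 9 = (z + 3)(z - 3), so |z² − 9| = |z + 3|·|z - 3|.
Impose δ ≤ 2 so that |z| < 5; then |z - 3| ≤ 8.
Hence |z² − 9| ≤ 8|z + 3|, which is < ε once |z + 3| < ε/8.
Take δ = min(2, ε/8). If 0 < |z + 3| < δ then both bounds hold and |z² − 9| ≤ 8|z + 3| < 8·(ε/8) = ε.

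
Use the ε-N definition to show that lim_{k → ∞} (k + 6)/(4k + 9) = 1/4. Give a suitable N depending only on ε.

Suppose ε > 0. For k ≥ 1, |(k + 6)/(4k + 9) − (1/4)| = |15|/(4(4k + 9)) = 15/(4(4k + 9)).
Since 4k + 9 ≥ 4k for k ≥ 1, this is ≤ 15/(4·4k) = (15/16)/k.
So |(k + 6)/(4k + 9) − (1/4)| < ε whenever k > (15/16)/ε.
Take N = (15/16)/ε. If k > N then |(k + 6)/(4k + 9) − (1/4)| ≤ (15/16)/k < ε.

N = (15/16)/ε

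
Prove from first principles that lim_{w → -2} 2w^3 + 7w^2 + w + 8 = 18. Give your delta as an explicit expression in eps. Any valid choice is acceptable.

Let eps > 0 be given. We want delta > 0 such that 0 < |w + 2| < delta implies |(2w^3 + 7w^2 + w + 8) − 18| < eps.
(2w^3 + 7w^2 + w + 8) − 18 = 2w^3 + 7w^2 + w - 10 = (w + 2)(2w^2 + 3w - 5).
So |(2w^3 + 7w^2 + w + 8) − 18| = |w + 2|·|2w^2 + 3w - 5|.
Require delta ≤ 2. Then |w + 2| < 2 gives |w| < 4, and by the triangle inequality |2w^2 + 3w - 5| ≤ 2·4^2 + 3·4 + 5 = 49.
Hence |(2w^3 + 7w^2 + w + 8) − 18| ≤ 49|w + 2| < eps provided |w + 2| < eps/49.
Choosing delta = min(2, eps/49) ensures both conditions, hence |(2w^3 + 7w^2 + w + 8) − 18| < eps.

delta = min(2, eps/49)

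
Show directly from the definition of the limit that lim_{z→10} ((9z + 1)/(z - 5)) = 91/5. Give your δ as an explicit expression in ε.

δ = min(5/2, (25/92)ε)

Suppose ε > 0. We want δ > 0 with 0 < |z − 10| < δ ⇒ |(9z + 1)/(z - 5) − (91/5)| < ε.
Combining over a common denominator, (9z + 1)/(z - 5) − (91/5) = [(9z + 1)·5 − 91·(z - 5)] / [5·(z - 5)] = -46(z − 10) / (5(z - 5)).
So |(9z + 1)/(z - 5) − (91/5)| = 46|z − 10| / (5·|z − 5|).
Restrict δ ≤ 5/2. Then |z − 10| < 5/2 gives |z − 5| = |(z − 10) + 5| ≥ 5 − 5/2 = 5/2.
Hence |(9z + 1)/(z - 5) − (91/5)| < 46|z − 10|/(5·(5/2)) = (92/25)|z − 10|, which is < ε once |z − 10| < (25/92)ε.
Take δ = min(5/2, (25/92)ε). Then 0 < |z − 10| < δ forces both bounds, so |(9z + 1)/(z - 5) − (91/5)| < ε.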